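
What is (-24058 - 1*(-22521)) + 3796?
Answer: 2259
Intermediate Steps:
(-24058 - 1*(-22521)) + 3796 = (-24058 + 22521) + 3796 = -1537 + 3796 = 2259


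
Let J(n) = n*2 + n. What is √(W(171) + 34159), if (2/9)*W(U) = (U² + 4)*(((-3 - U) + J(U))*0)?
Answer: √34159 ≈ 184.82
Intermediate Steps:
J(n) = 3*n (J(n) = 2*n + n = 3*n)
W(U) = 0 (W(U) = 9*((U² + 4)*(((-3 - U) + 3*U)*0))/2 = 9*((4 + U²)*((-3 + 2*U)*0))/2 = 9*((4 + U²)*0)/2 = (9/2)*0 = 0)
√(W(171) + 34159) = √(0 + 34159) = √34159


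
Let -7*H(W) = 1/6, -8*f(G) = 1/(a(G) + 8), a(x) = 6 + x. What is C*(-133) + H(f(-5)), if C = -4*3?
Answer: 67031/42 ≈ 1596.0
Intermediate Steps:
C = -12
f(G) = -1/(8*(14 + G)) (f(G) = -1/(8*((6 + G) + 8)) = -1/(8*(14 + G)))
H(W) = -1/42 (H(W) = -1/7/6 = -1/7*1/6 = -1/42)
C*(-133) + H(f(-5)) = -12*(-133) - 1/42 = 1596 - 1/42 = 67031/42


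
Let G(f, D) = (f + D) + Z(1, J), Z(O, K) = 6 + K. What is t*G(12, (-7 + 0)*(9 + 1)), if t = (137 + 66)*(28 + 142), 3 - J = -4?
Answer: -1552950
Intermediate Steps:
J = 7 (J = 3 - 1*(-4) = 3 + 4 = 7)
G(f, D) = 13 + D + f (G(f, D) = (f + D) + (6 + 7) = (D + f) + 13 = 13 + D + f)
t = 34510 (t = 203*170 = 34510)
t*G(12, (-7 + 0)*(9 + 1)) = 34510*(13 + (-7 + 0)*(9 + 1) + 12) = 34510*(13 - 7*10 + 12) = 34510*(13 - 70 + 12) = 34510*(-45) = -1552950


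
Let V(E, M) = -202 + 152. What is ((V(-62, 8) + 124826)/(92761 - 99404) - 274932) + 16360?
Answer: -1717818572/6643 ≈ -2.5859e+5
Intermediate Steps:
V(E, M) = -50
((V(-62, 8) + 124826)/(92761 - 99404) - 274932) + 16360 = ((-50 + 124826)/(92761 - 99404) - 274932) + 16360 = (124776/(-6643) - 274932) + 16360 = (124776*(-1/6643) - 274932) + 16360 = (-124776/6643 - 274932) + 16360 = -1826498052/6643 + 16360 = -1717818572/6643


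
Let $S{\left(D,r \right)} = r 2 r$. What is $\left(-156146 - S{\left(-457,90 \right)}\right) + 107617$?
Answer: $-64729$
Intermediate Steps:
$S{\left(D,r \right)} = 2 r^{2}$ ($S{\left(D,r \right)} = 2 r r = 2 r^{2}$)
$\left(-156146 - S{\left(-457,90 \right)}\right) + 107617 = \left(-156146 - 2 \cdot 90^{2}\right) + 107617 = \left(-156146 - 2 \cdot 8100\right) + 107617 = \left(-156146 - 16200\right) + 107617 = -172346 + 107617 = -64729$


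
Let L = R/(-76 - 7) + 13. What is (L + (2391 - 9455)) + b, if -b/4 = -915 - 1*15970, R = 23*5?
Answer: 5020472/83 ≈ 60488.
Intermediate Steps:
R = 115
b = 67540 (b = -4*(-915 - 1*15970) = -4*(-915 - 15970) = -4*(-16885) = 67540)
L = 964/83 (L = 115/(-76 - 7) + 13 = 115/(-83) + 13 = -1/83*115 + 13 = -115/83 + 13 = 964/83 ≈ 11.614)
(L + (2391 - 9455)) + b = (964/83 + (2391 - 9455)) + 67540 = (964/83 - 7064) + 67540 = -585348/83 + 67540 = 5020472/83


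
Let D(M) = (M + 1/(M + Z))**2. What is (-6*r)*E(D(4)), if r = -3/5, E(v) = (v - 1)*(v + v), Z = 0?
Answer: 710073/320 ≈ 2219.0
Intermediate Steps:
D(M) = (M + 1/M)**2 (D(M) = (M + 1/(M + 0))**2 = (M + 1/M)**2)
E(v) = 2*v*(-1 + v) (E(v) = (-1 + v)*(2*v) = 2*v*(-1 + v))
r = -3/5 (r = -3*1/5 = -3/5 ≈ -0.60000)
(-6*r)*E(D(4)) = (-6*(-3/5))*(2*((1 + 4**2)**2/4**2)*(-1 + (1 + 4**2)**2/4**2)) = 18*(2*((1 + 16)**2/16)*(-1 + (1 + 16)**2/16))/5 = 18*(2*((1/16)*17**2)*(-1 + (1/16)*17**2))/5 = 18*(2*((1/16)*289)*(-1 + (1/16)*289))/5 = 18*(2*(289/16)*(-1 + 289/16))/5 = 18*(2*(289/16)*(273/16))/5 = (18/5)*(78897/128) = 710073/320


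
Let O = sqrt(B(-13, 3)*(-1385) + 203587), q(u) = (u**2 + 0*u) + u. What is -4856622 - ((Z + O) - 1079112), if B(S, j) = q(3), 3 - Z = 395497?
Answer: -3382016 - sqrt(186967) ≈ -3.3824e+6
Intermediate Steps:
Z = -395494 (Z = 3 - 1*395497 = 3 - 395497 = -395494)
q(u) = u + u**2 (q(u) = (u**2 + 0) + u = u**2 + u = u + u**2)
B(S, j) = 12 (B(S, j) = 3*(1 + 3) = 3*4 = 12)
O = sqrt(186967) (O = sqrt(12*(-1385) + 203587) = sqrt(-16620 + 203587) = sqrt(186967) ≈ 432.40)
-4856622 - ((Z + O) - 1079112) = -4856622 - ((-395494 + sqrt(186967)) - 1079112) = -4856622 - (-1474606 + sqrt(186967)) = -4856622 + (1474606 - sqrt(186967)) = -3382016 - sqrt(186967)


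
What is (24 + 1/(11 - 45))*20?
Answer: 8150/17 ≈ 479.41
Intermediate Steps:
(24 + 1/(11 - 45))*20 = (24 + 1/(-34))*20 = (24 - 1/34)*20 = (815/34)*20 = 8150/17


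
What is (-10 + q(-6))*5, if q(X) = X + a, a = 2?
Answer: -70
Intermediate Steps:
q(X) = 2 + X (q(X) = X + 2 = 2 + X)
(-10 + q(-6))*5 = (-10 + (2 - 6))*5 = (-10 - 4)*5 = -14*5 = -70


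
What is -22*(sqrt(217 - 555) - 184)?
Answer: 4048 - 286*I*sqrt(2) ≈ 4048.0 - 404.46*I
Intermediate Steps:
-22*(sqrt(217 - 555) - 184) = -22*(sqrt(-338) - 184) = -22*(13*I*sqrt(2) - 184) = -22*(-184 + 13*I*sqrt(2)) = 4048 - 286*I*sqrt(2)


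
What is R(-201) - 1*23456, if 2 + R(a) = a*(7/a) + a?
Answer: -23652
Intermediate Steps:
R(a) = 5 + a (R(a) = -2 + (a*(7/a) + a) = -2 + (7 + a) = 5 + a)
R(-201) - 1*23456 = (5 - 201) - 1*23456 = -196 - 23456 = -23652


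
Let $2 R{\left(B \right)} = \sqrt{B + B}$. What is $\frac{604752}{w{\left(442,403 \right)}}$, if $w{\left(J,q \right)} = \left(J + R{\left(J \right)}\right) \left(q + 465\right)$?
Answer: $\frac{302376}{191611} - \frac{151188 \sqrt{221}}{42346031} \approx 1.525$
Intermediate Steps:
$R{\left(B \right)} = \frac{\sqrt{2} \sqrt{B}}{2}$ ($R{\left(B \right)} = \frac{\sqrt{B + B}}{2} = \frac{\sqrt{2 B}}{2} = \frac{\sqrt{2} \sqrt{B}}{2}$)
$w{\left(J,q \right)} = \left(465 + q\right) \left(J + \frac{\sqrt{2} \sqrt{J}}{2}\right)$ ($w{\left(J,q \right)} = \left(J + \frac{\sqrt{2} \sqrt{J}}{2}\right) \left(q + 465\right) = \left(J + \frac{\sqrt{2} \sqrt{J}}{2}\right) \left(465 + q\right) = \left(465 + q\right) \left(J + \frac{\sqrt{2} \sqrt{J}}{2}\right)$)
$\frac{604752}{w{\left(442,403 \right)}} = \frac{604752}{465 \cdot 442 + 442 \cdot 403 + \frac{465 \sqrt{2} \sqrt{442}}{2} + \frac{1}{2} \cdot 403 \sqrt{2} \sqrt{442}} = \frac{604752}{205530 + 178126 + 465 \sqrt{221} + 403 \sqrt{221}} = \frac{604752}{383656 + 868 \sqrt{221}}$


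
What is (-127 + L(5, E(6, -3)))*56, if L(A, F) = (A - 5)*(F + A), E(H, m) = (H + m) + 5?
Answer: -7112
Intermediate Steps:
E(H, m) = 5 + H + m
L(A, F) = (-5 + A)*(A + F)
(-127 + L(5, E(6, -3)))*56 = (-127 + (5**2 - 5*5 - 5*(5 + 6 - 3) + 5*(5 + 6 - 3)))*56 = (-127 + (25 - 25 - 5*8 + 5*8))*56 = (-127 + (25 - 25 - 40 + 40))*56 = (-127 + 0)*56 = -127*56 = -7112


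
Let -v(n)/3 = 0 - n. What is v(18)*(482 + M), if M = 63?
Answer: 29430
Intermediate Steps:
v(n) = 3*n (v(n) = -3*(0 - n) = -(-3)*n = 3*n)
v(18)*(482 + M) = (3*18)*(482 + 63) = 54*545 = 29430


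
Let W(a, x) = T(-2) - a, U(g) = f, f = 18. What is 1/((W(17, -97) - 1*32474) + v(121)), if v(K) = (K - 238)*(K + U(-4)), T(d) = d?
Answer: -1/48756 ≈ -2.0510e-5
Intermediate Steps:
U(g) = 18
v(K) = (-238 + K)*(18 + K) (v(K) = (K - 238)*(K + 18) = (-238 + K)*(18 + K))
W(a, x) = -2 - a
1/((W(17, -97) - 1*32474) + v(121)) = 1/(((-2 - 1*17) - 1*32474) + (-4284 + 121**2 - 220*121)) = 1/(((-2 - 17) - 32474) + (-4284 + 14641 - 26620)) = 1/((-19 - 32474) - 16263) = 1/(-32493 - 16263) = 1/(-48756) = -1/48756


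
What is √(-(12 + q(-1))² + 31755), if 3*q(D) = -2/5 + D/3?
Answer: √64024034/45 ≈ 177.81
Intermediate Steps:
q(D) = -2/15 + D/9 (q(D) = (-2/5 + D/3)/3 = (-2*⅕ + D*(⅓))/3 = (-⅖ + D/3)/3 = -2/15 + D/9)
√(-(12 + q(-1))² + 31755) = √(-(12 + (-2/15 + (⅑)*(-1)))² + 31755) = √(-(12 + (-2/15 - ⅑))² + 31755) = √(-(12 - 11/45)² + 31755) = √(-(529/45)² + 31755) = √(-1*279841/2025 + 31755) = √(-279841/2025 + 31755) = √(64024034/2025) = √64024034/45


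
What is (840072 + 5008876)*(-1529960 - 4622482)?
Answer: -35985313331016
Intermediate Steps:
(840072 + 5008876)*(-1529960 - 4622482) = 5848948*(-6152442) = -35985313331016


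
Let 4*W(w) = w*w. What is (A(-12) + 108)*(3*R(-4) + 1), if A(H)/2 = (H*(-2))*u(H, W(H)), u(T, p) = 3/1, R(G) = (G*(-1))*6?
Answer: 18396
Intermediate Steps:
W(w) = w**2/4 (W(w) = (w*w)/4 = w**2/4)
R(G) = -6*G (R(G) = -G*6 = -6*G)
u(T, p) = 3 (u(T, p) = 3*1 = 3)
A(H) = -12*H (A(H) = 2*((H*(-2))*3) = 2*(-2*H*3) = 2*(-6*H) = -12*H)
(A(-12) + 108)*(3*R(-4) + 1) = (-12*(-12) + 108)*(3*(-6*(-4)) + 1) = (144 + 108)*(3*24 + 1) = 252*(72 + 1) = 252*73 = 18396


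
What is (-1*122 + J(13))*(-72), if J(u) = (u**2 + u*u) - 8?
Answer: -14976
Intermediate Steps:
J(u) = -8 + 2*u**2 (J(u) = (u**2 + u**2) - 8 = 2*u**2 - 8 = -8 + 2*u**2)
(-1*122 + J(13))*(-72) = (-1*122 + (-8 + 2*13**2))*(-72) = (-122 + (-8 + 2*169))*(-72) = (-122 + (-8 + 338))*(-72) = (-122 + 330)*(-72) = 208*(-72) = -14976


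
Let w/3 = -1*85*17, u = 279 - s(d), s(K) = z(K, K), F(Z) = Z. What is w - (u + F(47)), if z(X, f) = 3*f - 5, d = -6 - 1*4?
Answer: -4696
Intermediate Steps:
d = -10 (d = -6 - 4 = -10)
z(X, f) = -5 + 3*f
s(K) = -5 + 3*K
u = 314 (u = 279 - (-5 + 3*(-10)) = 279 - (-5 - 30) = 279 - 1*(-35) = 279 + 35 = 314)
w = -4335 (w = 3*(-1*85*17) = 3*(-85*17) = 3*(-1445) = -4335)
w - (u + F(47)) = -4335 - (314 + 47) = -4335 - 1*361 = -4335 - 361 = -4696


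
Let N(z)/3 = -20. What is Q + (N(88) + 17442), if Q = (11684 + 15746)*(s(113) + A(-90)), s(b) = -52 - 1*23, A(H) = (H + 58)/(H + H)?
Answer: -18314924/9 ≈ -2.0350e+6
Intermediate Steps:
N(z) = -60 (N(z) = 3*(-20) = -60)
A(H) = (58 + H)/(2*H) (A(H) = (58 + H)/((2*H)) = (58 + H)*(1/(2*H)) = (58 + H)/(2*H))
s(b) = -75 (s(b) = -52 - 23 = -75)
Q = -18471362/9 (Q = (11684 + 15746)*(-75 + (½)*(58 - 90)/(-90)) = 27430*(-75 + (½)*(-1/90)*(-32)) = 27430*(-75 + 8/45) = 27430*(-3367/45) = -18471362/9 ≈ -2.0524e+6)
Q + (N(88) + 17442) = -18471362/9 + (-60 + 17442) = -18471362/9 + 17382 = -18314924/9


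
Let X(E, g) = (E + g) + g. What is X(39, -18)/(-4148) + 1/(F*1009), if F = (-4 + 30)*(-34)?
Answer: -9853/13602329 ≈ -0.00072436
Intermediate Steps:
X(E, g) = E + 2*g
F = -884 (F = 26*(-34) = -884)
X(39, -18)/(-4148) + 1/(F*1009) = (39 + 2*(-18))/(-4148) + 1/(-884*1009) = (39 - 36)*(-1/4148) - 1/884*1/1009 = 3*(-1/4148) - 1/891956 = -3/4148 - 1/891956 = -9853/13602329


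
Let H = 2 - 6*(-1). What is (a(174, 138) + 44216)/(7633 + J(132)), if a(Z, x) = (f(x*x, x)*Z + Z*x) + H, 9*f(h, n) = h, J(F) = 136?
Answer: 436420/7769 ≈ 56.175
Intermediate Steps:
H = 8 (H = 2 + 6 = 8)
f(h, n) = h/9
a(Z, x) = 8 + Z*x + Z*x**2/9 (a(Z, x) = (((x*x)/9)*Z + Z*x) + 8 = ((x**2/9)*Z + Z*x) + 8 = (Z*x**2/9 + Z*x) + 8 = (Z*x + Z*x**2/9) + 8 = 8 + Z*x + Z*x**2/9)
(a(174, 138) + 44216)/(7633 + J(132)) = ((8 + 174*138 + (1/9)*174*138**2) + 44216)/(7633 + 136) = ((8 + 24012 + (1/9)*174*19044) + 44216)/7769 = ((8 + 24012 + 368184) + 44216)*(1/7769) = (392204 + 44216)*(1/7769) = 436420*(1/7769) = 436420/7769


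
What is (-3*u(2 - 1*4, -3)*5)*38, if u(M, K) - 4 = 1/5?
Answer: -2394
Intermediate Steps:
u(M, K) = 21/5 (u(M, K) = 4 + 1/5 = 4 + 1*(⅕) = 4 + ⅕ = 21/5)
(-3*u(2 - 1*4, -3)*5)*38 = (-3*21/5*5)*38 = -63/5*5*38 = -63*38 = -2394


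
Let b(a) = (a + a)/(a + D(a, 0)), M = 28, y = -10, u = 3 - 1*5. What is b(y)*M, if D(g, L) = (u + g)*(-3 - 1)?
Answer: -280/19 ≈ -14.737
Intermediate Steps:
u = -2 (u = 3 - 5 = -2)
D(g, L) = 8 - 4*g (D(g, L) = (-2 + g)*(-3 - 1) = (-2 + g)*(-4) = 8 - 4*g)
b(a) = 2*a/(8 - 3*a) (b(a) = (a + a)/(a + (8 - 4*a)) = (2*a)/(8 - 3*a) = 2*a/(8 - 3*a))
b(y)*M = -2*(-10)/(-8 + 3*(-10))*28 = -2*(-10)/(-8 - 30)*28 = -2*(-10)/(-38)*28 = -2*(-10)*(-1/38)*28 = -10/19*28 = -280/19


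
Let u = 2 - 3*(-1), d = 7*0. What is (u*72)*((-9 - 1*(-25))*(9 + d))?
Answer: 51840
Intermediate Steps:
d = 0
u = 5 (u = 2 + 3 = 5)
(u*72)*((-9 - 1*(-25))*(9 + d)) = (5*72)*((-9 - 1*(-25))*(9 + 0)) = 360*((-9 + 25)*9) = 360*(16*9) = 360*144 = 51840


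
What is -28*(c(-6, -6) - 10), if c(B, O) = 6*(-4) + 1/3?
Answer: 2828/3 ≈ 942.67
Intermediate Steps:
c(B, O) = -71/3 (c(B, O) = -24 + 1/3 = -71/3)
-28*(c(-6, -6) - 10) = -28*(-71/3 - 10) = -28*(-101/3) = 2828/3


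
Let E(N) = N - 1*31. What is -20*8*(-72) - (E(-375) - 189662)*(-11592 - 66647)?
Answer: -14870718732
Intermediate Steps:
E(N) = -31 + N (E(N) = N - 31 = -31 + N)
-20*8*(-72) - (E(-375) - 189662)*(-11592 - 66647) = -20*8*(-72) - ((-31 - 375) - 189662)*(-11592 - 66647) = -160*(-72) - (-406 - 189662)*(-78239) = 11520 - (-190068)*(-78239) = 11520 - 1*14870730252 = 11520 - 14870730252 = -14870718732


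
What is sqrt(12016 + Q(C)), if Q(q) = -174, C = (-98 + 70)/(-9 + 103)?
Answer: sqrt(11842) ≈ 108.82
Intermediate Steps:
C = -14/47 (C = -28/94 = -28*1/94 = -14/47 ≈ -0.29787)
sqrt(12016 + Q(C)) = sqrt(12016 - 174) = sqrt(11842)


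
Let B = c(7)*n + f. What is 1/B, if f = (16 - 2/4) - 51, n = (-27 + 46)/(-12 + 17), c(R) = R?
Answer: -10/89 ≈ -0.11236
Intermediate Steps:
n = 19/5 ≈ 3.8000
f = -71/2 (f = (16 - 2*1/4) - 51 = (16 - 1/2) - 51 = 31/2 - 51 = -71/2 ≈ -35.500)
B = -89/10 (B = 7*(19/5) - 71/2 = 133/5 - 71/2 = -89/10 ≈ -8.9000)
1/B = 1/(-89/10) = -10/89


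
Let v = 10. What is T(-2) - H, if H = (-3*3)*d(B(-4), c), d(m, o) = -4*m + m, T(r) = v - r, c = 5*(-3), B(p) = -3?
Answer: 93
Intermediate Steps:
c = -15
T(r) = 10 - r
d(m, o) = -3*m
H = -81 (H = (-3*3)*(-3*(-3)) = -9*9 = -81)
T(-2) - H = (10 - 1*(-2)) - 1*(-81) = (10 + 2) + 81 = 12 + 81 = 93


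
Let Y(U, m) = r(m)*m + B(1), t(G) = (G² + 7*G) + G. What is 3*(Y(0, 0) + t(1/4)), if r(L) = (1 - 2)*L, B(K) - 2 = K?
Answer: 243/16 ≈ 15.188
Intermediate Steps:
B(K) = 2 + K
r(L) = -L
t(G) = G² + 8*G
Y(U, m) = 3 - m² (Y(U, m) = (-m)*m + (2 + 1) = -m² + 3 = 3 - m²)
3*(Y(0, 0) + t(1/4)) = 3*((3 - 1*0²) + (8 + 1/4)/4) = 3*((3 - 1*0) + (8 + ¼)/4) = 3*((3 + 0) + (¼)*(33/4)) = 3*(3 + 33/16) = 3*(81/16) = 243/16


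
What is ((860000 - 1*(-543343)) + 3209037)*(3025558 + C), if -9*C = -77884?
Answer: 41984813158760/3 ≈ 1.3995e+13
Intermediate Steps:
C = 77884/9 (C = -⅑*(-77884) = 77884/9 ≈ 8653.8)
((860000 - 1*(-543343)) + 3209037)*(3025558 + C) = ((860000 - 1*(-543343)) + 3209037)*(3025558 + 77884/9) = ((860000 + 543343) + 3209037)*(27307906/9) = (1403343 + 3209037)*(27307906/9) = 4612380*(27307906/9) = 41984813158760/3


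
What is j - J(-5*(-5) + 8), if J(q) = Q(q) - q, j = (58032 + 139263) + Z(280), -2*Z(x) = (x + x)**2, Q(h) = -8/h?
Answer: 1337432/33 ≈ 40528.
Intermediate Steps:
Z(x) = -2*x**2 (Z(x) = -(x + x)**2/2 = -4*x**2/2 = -2*x**2)
j = 40495 (j = (58032 + 139263) - 2*280**2 = 197295 - 2*78400 = 197295 - 156800 = 40495)
J(q) = -q - 8/q (J(q) = -8/q - q = -q - 8/q)
j - J(-5*(-5) + 8) = 40495 - (-(-5*(-5) + 8) - 8/(-5*(-5) + 8)) = 40495 - (-(25 + 8) - 8/(25 + 8)) = 40495 - (-1*33 - 8/33) = 40495 - (-33 - 8*1/33) = 40495 - (-33 - 8/33) = 40495 - 1*(-1097/33) = 40495 + 1097/33 = 1337432/33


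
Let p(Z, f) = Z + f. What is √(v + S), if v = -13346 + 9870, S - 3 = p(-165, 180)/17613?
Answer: 7*I*√2443052262/5871 ≈ 58.932*I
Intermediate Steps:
S = 17618/5871 (S = 3 + (-165 + 180)/17613 = 3 + 15*(1/17613) = 3 + 5/5871 = 17618/5871 ≈ 3.0009)
v = -3476
√(v + S) = √(-3476 + 17618/5871) = √(-20389978/5871) = 7*I*√2443052262/5871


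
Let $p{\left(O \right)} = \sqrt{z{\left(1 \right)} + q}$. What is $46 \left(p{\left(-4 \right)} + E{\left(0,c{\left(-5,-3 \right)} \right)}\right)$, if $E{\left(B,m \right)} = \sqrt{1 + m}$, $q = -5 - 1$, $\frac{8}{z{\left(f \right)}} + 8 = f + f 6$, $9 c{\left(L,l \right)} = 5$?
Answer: $\sqrt{14} \left(\frac{46}{3} + 46 i\right) \approx 57.372 + 172.12 i$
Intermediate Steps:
$c{\left(L,l \right)} = \frac{5}{9}$ ($c{\left(L,l \right)} = \frac{1}{9} \cdot 5 = \frac{5}{9}$)
$z{\left(f \right)} = \frac{8}{-8 + 7 f}$ ($z{\left(f \right)} = \frac{8}{-8 + \left(f + f 6\right)} = \frac{8}{-8 + \left(f + 6 f\right)} = \frac{8}{-8 + 7 f}$)
$q = -6$
$p{\left(O \right)} = i \sqrt{14}$ ($p{\left(O \right)} = \sqrt{\frac{8}{-8 + 7 \cdot 1} - 6} = \sqrt{\frac{8}{-8 + 7} - 6} = \sqrt{\frac{8}{-1} - 6} = \sqrt{8 \left(-1\right) - 6} = \sqrt{-8 - 6} = \sqrt{-14} = i \sqrt{14}$)
$46 \left(p{\left(-4 \right)} + E{\left(0,c{\left(-5,-3 \right)} \right)}\right) = 46 \left(i \sqrt{14} + \sqrt{1 + \frac{5}{9}}\right) = 46 \left(i \sqrt{14} + \sqrt{\frac{14}{9}}\right) = 46 \left(i \sqrt{14} + \frac{\sqrt{14}}{3}\right) = 46 \left(\frac{\sqrt{14}}{3} + i \sqrt{14}\right) = \frac{46 \sqrt{14}}{3} + 46 i \sqrt{14}$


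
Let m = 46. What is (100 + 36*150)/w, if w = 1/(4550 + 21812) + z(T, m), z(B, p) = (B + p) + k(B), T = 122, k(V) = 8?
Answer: 144991000/4639713 ≈ 31.250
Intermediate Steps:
z(B, p) = 8 + B + p (z(B, p) = (B + p) + 8 = 8 + B + p)
w = 4639713/26362 (w = 1/(4550 + 21812) + (8 + 122 + 46) = 1/26362 + 176 = 4639713/26362 ≈ 176.00)
(100 + 36*150)/w = (100 + 36*150)/(4639713/26362) = (100 + 5400)*(26362/4639713) = 5500*(26362/4639713) = 144991000/4639713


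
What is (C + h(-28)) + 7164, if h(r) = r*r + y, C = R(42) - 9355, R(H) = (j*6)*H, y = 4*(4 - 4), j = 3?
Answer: -651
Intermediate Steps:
y = 0 (y = 4*0 = 0)
R(H) = 18*H (R(H) = (3*6)*H = 18*H)
C = -8599 (C = 18*42 - 9355 = 756 - 9355 = -8599)
h(r) = r² (h(r) = r*r + 0 = r² + 0 = r²)
(C + h(-28)) + 7164 = (-8599 + (-28)²) + 7164 = (-8599 + 784) + 7164 = -7815 + 7164 = -651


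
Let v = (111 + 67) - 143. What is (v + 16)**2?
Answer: 2601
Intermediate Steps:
v = 35 (v = 178 - 143 = 35)
(v + 16)**2 = (35 + 16)**2 = 51**2 = 2601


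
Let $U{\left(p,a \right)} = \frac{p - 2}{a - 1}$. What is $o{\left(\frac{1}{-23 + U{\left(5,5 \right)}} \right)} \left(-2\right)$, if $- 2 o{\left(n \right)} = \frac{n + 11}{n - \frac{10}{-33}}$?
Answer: $\frac{32175}{758} \approx 42.447$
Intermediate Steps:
$U{\left(p,a \right)} = \frac{-2 + p}{-1 + a}$
$o{\left(n \right)} = - \frac{11 + n}{2 \left(\frac{10}{33} + n\right)}$ ($o{\left(n \right)} = - \frac{\left(n + 11\right) \frac{1}{n - \frac{10}{-33}}}{2} = - \frac{\left(11 + n\right) \frac{1}{n - - \frac{10}{33}}}{2} = - \frac{\left(11 + n\right) \frac{1}{n + \frac{10}{33}}}{2} = - \frac{\left(11 + n\right) \frac{1}{\frac{10}{33} + n}}{2} = - \frac{\frac{1}{\frac{10}{33} + n} \left(11 + n\right)}{2} = - \frac{11 + n}{2 \left(\frac{10}{33} + n\right)}$)
$o{\left(\frac{1}{-23 + U{\left(5,5 \right)}} \right)} \left(-2\right) = \frac{33 \left(-11 - \frac{1}{-23 + \frac{-2 + 5}{-1 + 5}}\right)}{2 \left(10 + \frac{33}{-23 + \frac{-2 + 5}{-1 + 5}}\right)} \left(-2\right) = \frac{33 \left(-11 - \frac{1}{-23 + \frac{1}{4} \cdot 3}\right)}{2 \left(10 + \frac{33}{-23 + \frac{1}{4} \cdot 3}\right)} \left(-2\right) = \frac{33 \left(-11 - \frac{1}{-23 + \frac{3}{4}}\right)}{2 \left(10 + \frac{33}{-23 + \frac{3}{4}}\right)} \left(-2\right) = \frac{33 \left(-11 - \frac{1}{- \frac{89}{4}}\right)}{2 \left(10 + \frac{33}{- \frac{89}{4}}\right)} \left(-2\right) = \frac{33 \left(-11 - - \frac{4}{89}\right)}{2 \left(10 + 33 \left(- \frac{4}{89}\right)\right)} \left(-2\right) = \frac{33 \left(-11 + \frac{4}{89}\right)}{2 \left(10 - \frac{132}{89}\right)} \left(-2\right) = \frac{33}{2} \frac{1}{\frac{758}{89}} \left(- \frac{975}{89}\right) \left(-2\right) = \frac{33}{2} \cdot \frac{89}{758} \left(- \frac{975}{89}\right) \left(-2\right) = \left(- \frac{32175}{1516}\right) \left(-2\right) = \frac{32175}{758}$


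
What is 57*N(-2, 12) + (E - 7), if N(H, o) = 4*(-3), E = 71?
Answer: -620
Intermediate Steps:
N(H, o) = -12
57*N(-2, 12) + (E - 7) = 57*(-12) + (71 - 7) = -684 + 64 = -620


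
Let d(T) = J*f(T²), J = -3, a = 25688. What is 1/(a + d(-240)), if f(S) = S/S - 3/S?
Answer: 6400/164384001 ≈ 3.8933e-5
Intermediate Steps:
f(S) = 1 - 3/S
d(T) = -3*(-3 + T²)/T² (d(T) = -3*(-3 + T²)/(T²) = -3*(-3 + T²)/T²)
1/(a + d(-240)) = 1/(25688 + (-3 + 9/(-240)²)) = 1/(25688 + (-3 + 9*(1/57600))) = 1/(25688 + (-3 + 1/6400)) = 1/(25688 - 19199/6400) = 1/(164384001/6400) = 6400/164384001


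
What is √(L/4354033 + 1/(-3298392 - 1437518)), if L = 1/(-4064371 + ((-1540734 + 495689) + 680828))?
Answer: I*√110051902580607481935681415546185/22829712611846689410 ≈ 0.00045951*I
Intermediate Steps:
L = -1/4428588 (L = 1/(-4064371 + (-1045045 + 680828)) = 1/(-4064371 - 364217) = 1/(-4428588) = -1/4428588 ≈ -2.2581e-7)
√(L/4354033 + 1/(-3298392 - 1437518)) = √(-1/4428588/4354033 + 1/(-3298392 - 1437518)) = √(-1/4428588*1/4354033 + 1/(-4735910)) = √(-1/19282218295404 - 1/4735910) = √(-9641111515657/45659425223693378820) = I*√110051902580607481935681415546185/22829712611846689410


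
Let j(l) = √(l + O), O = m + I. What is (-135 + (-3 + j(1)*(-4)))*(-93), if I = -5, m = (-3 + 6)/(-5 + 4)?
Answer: 12834 + 372*I*√7 ≈ 12834.0 + 984.22*I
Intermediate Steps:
m = -3 (m = 3/(-1) = 3*(-1) = -3)
O = -8 (O = -3 - 5 = -8)
j(l) = √(-8 + l) (j(l) = √(l - 8) = √(-8 + l))
(-135 + (-3 + j(1)*(-4)))*(-93) = (-135 + (-3 + √(-8 + 1)*(-4)))*(-93) = (-135 + (-3 + √(-7)*(-4)))*(-93) = (-135 + (-3 + (I*√7)*(-4)))*(-93) = (-135 + (-3 - 4*I*√7))*(-93) = (-138 - 4*I*√7)*(-93) = 12834 + 372*I*√7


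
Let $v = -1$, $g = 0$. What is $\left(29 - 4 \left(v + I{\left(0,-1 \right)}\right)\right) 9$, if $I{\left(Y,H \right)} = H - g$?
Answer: $333$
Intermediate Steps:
$I{\left(Y,H \right)} = H$ ($I{\left(Y,H \right)} = H - 0 = H + 0 = H$)
$\left(29 - 4 \left(v + I{\left(0,-1 \right)}\right)\right) 9 = \left(29 - 4 \left(-1 - 1\right)\right) 9 = \left(29 - -8\right) 9 = \left(29 + 8\right) 9 = 37 \cdot 9 = 333$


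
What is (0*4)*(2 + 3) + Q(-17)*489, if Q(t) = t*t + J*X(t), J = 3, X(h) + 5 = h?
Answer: 109047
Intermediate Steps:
X(h) = -5 + h
Q(t) = -15 + t**2 + 3*t (Q(t) = t*t + 3*(-5 + t) = t**2 + (-15 + 3*t) = -15 + t**2 + 3*t)
(0*4)*(2 + 3) + Q(-17)*489 = (0*4)*(2 + 3) + (-15 + (-17)**2 + 3*(-17))*489 = 0*5 + (-15 + 289 - 51)*489 = 0 + 223*489 = 0 + 109047 = 109047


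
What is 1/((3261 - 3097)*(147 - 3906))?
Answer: -1/616476 ≈ -1.6221e-6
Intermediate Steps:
1/((3261 - 3097)*(147 - 3906)) = 1/(164*(-3759)) = 1/(-616476) = -1/616476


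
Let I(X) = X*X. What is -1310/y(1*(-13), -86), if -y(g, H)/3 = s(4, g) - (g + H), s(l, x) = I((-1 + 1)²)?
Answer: 1310/297 ≈ 4.4108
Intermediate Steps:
I(X) = X²
s(l, x) = 0 (s(l, x) = ((-1 + 1)²)² = (0²)² = 0² = 0)
y(g, H) = 3*H + 3*g (y(g, H) = -3*(0 - (g + H)) = -3*(0 - (H + g)) = -3*(0 + (-H - g)) = -3*(-H - g) = 3*H + 3*g)
-1310/y(1*(-13), -86) = -1310/(3*(-86) + 3*(1*(-13))) = -1310/(-258 + 3*(-13)) = -1310/(-258 - 39) = -1310/(-297) = -1310*(-1/297) = 1310/297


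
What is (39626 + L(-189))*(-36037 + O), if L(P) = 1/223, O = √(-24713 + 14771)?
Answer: -318444518163/223 + 8836599*I*√9942/223 ≈ -1.428e+9 + 3.9511e+6*I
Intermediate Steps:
O = I*√9942 (O = √(-9942) = I*√9942 ≈ 99.71*I)
L(P) = 1/223
(39626 + L(-189))*(-36037 + O) = (39626 + 1/223)*(-36037 + I*√9942) = 8836599*(-36037 + I*√9942)/223 = -318444518163/223 + 8836599*I*√9942/223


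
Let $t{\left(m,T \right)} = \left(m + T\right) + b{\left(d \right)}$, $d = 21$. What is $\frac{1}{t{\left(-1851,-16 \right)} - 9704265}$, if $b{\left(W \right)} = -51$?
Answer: $- \frac{1}{9706183} \approx -1.0303 \cdot 10^{-7}$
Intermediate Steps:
$t{\left(m,T \right)} = -51 + T + m$ ($t{\left(m,T \right)} = \left(m + T\right) - 51 = \left(T + m\right) - 51 = -51 + T + m$)
$\frac{1}{t{\left(-1851,-16 \right)} - 9704265} = \frac{1}{\left(-51 - 16 - 1851\right) - 9704265} = \frac{1}{-1918 - 9704265} = \frac{1}{-9706183} = - \frac{1}{9706183}$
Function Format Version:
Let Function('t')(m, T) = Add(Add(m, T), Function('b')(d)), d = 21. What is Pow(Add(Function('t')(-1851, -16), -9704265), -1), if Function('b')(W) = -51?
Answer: Rational(-1, 9706183) ≈ -1.0303e-7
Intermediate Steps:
Function('t')(m, T) = Add(-51, T, m) (Function('t')(m, T) = Add(Add(m, T), -51) = Add(Add(T, m), -51) = Add(-51, T, m))
Pow(Add(Function('t')(-1851, -16), -9704265), -1) = Pow(Add(Add(-51, -16, -1851), -9704265), -1) = Pow(Add(-1918, -9704265), -1) = Pow(-9706183, -1) = Rational(-1, 9706183)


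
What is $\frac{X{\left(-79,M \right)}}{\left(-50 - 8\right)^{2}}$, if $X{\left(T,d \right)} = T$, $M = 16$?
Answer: $- \frac{79}{3364} \approx -0.023484$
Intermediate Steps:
$\frac{X{\left(-79,M \right)}}{\left(-50 - 8\right)^{2}} = - \frac{79}{\left(-50 - 8\right)^{2}} = - \frac{79}{\left(-58\right)^{2}} = - \frac{79}{3364}$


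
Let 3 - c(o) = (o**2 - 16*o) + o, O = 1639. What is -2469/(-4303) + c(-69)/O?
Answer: -20880588/7052617 ≈ -2.9607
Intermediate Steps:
c(o) = 3 - o**2 + 15*o (c(o) = 3 - ((o**2 - 16*o) + o) = 3 - (o**2 - 15*o) = 3 + (-o**2 + 15*o) = 3 - o**2 + 15*o)
-2469/(-4303) + c(-69)/O = -2469/(-4303) + (3 - 1*(-69)**2 + 15*(-69))/1639 = -2469*(-1/4303) + (3 - 1*4761 - 1035)*(1/1639) = 2469/4303 + (3 - 4761 - 1035)*(1/1639) = 2469/4303 - 5793*1/1639 = 2469/4303 - 5793/1639 = -20880588/7052617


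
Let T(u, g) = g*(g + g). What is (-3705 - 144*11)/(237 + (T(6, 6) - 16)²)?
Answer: -5289/3373 ≈ -1.5680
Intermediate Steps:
T(u, g) = 2*g² (T(u, g) = g*(2*g) = 2*g²)
(-3705 - 144*11)/(237 + (T(6, 6) - 16)²) = (-3705 - 144*11)/(237 + (2*6² - 16)²) = (-3705 - 1584)/(237 + (2*36 - 16)²) = -5289/(237 + (72 - 16)²) = -5289/(237 + 56²) = -5289/(237 + 3136) = -5289/3373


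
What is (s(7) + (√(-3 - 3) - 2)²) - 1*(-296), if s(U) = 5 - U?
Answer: 292 - 4*I*√6 ≈ 292.0 - 9.798*I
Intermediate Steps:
(s(7) + (√(-3 - 3) - 2)²) - 1*(-296) = ((5 - 1*7) + (√(-3 - 3) - 2)²) - 1*(-296) = ((5 - 7) + (√(-6) - 2)²) + 296 = (-2 + (I*√6 - 2)²) + 296 = (-2 + (-2 + I*√6)²) + 296 = 294 + (-2 + I*√6)²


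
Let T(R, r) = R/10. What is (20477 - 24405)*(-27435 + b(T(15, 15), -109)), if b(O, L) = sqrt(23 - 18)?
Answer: 107764680 - 3928*sqrt(5) ≈ 1.0776e+8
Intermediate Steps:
T(R, r) = R/10 (T(R, r) = R*(1/10) = R/10)
b(O, L) = sqrt(5)
(20477 - 24405)*(-27435 + b(T(15, 15), -109)) = (20477 - 24405)*(-27435 + sqrt(5)) = -3928*(-27435 + sqrt(5)) = 107764680 - 3928*sqrt(5)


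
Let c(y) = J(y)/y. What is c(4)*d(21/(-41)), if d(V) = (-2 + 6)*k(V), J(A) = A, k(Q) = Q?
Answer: -84/41 ≈ -2.0488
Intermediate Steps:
c(y) = 1 (c(y) = y/y = 1)
d(V) = 4*V (d(V) = (-2 + 6)*V = 4*V)
c(4)*d(21/(-41)) = 1*(4*(21/(-41))) = 1*(4*(21*(-1/41))) = 1*(4*(-21/41)) = 1*(-84/41) = -84/41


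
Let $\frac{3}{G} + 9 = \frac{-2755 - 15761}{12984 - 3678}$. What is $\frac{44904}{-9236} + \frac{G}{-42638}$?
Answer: $- \frac{8158649890683}{1678099715390} \approx -4.8618$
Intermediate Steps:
$G = - \frac{4653}{17045}$ ($G = \frac{3}{-9 + \frac{-2755 - 15761}{12984 - 3678}} = \frac{3}{-9 - \frac{18516}{9306}} = \frac{3}{-9 - \frac{3086}{1551}} = \frac{3}{- \frac{17045}{1551}} = 3 \left(- \frac{1551}{17045}\right) = - \frac{4653}{17045} \approx -0.27298$)
$\frac{44904}{-9236} + \frac{G}{-42638} = \frac{44904}{-9236} - \frac{4653}{17045 \left(-42638\right)} = 44904 \left(- \frac{1}{9236}\right) - - \frac{4653}{726764710} = - \frac{11226}{2309} + \frac{4653}{726764710} = - \frac{8158649890683}{1678099715390}$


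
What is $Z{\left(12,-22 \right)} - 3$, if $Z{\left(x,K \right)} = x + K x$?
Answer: $-255$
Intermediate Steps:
$Z{\left(12,-22 \right)} - 3 = 12 \left(1 - 22\right) - 3 = 12 \left(-21\right) - 3 = -252 - 3 = -255$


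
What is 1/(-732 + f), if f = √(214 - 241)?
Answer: -244/178617 - I*√3/178617 ≈ -0.0013661 - 9.697e-6*I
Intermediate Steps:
f = 3*I*√3 (f = √(-27) = 3*I*√3 ≈ 5.1962*I)
1/(-732 + f) = 1/(-732 + 3*I*√3)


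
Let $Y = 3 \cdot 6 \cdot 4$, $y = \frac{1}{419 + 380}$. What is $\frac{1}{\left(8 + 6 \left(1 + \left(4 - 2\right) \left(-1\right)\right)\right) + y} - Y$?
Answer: $- \frac{114329}{1599} \approx -71.5$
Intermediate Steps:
$y = \frac{1}{799} \approx 0.0012516$
$Y = 72$ ($Y = 18 \cdot 4 = 72$)
$\frac{1}{\left(8 + 6 \left(1 + \left(4 - 2\right) \left(-1\right)\right)\right) + y} - Y = \frac{1}{\left(8 + 6 \left(1 + \left(4 - 2\right) \left(-1\right)\right)\right) + \frac{1}{799}} - 72 = \frac{1}{\left(8 + 6 \left(1 + 2 \left(-1\right)\right)\right) + \frac{1}{799}} - 72 = \frac{1}{\left(8 + 6 \left(1 - 2\right)\right) + \frac{1}{799}} - 72 = \frac{1}{\left(8 + 6 \left(-1\right)\right) + \frac{1}{799}} - 72 = \frac{1}{\left(8 - 6\right) + \frac{1}{799}} - 72 = \frac{1}{2 + \frac{1}{799}} - 72 = \frac{1}{\frac{1599}{799}} - 72 = \frac{799}{1599} - 72 = - \frac{114329}{1599}$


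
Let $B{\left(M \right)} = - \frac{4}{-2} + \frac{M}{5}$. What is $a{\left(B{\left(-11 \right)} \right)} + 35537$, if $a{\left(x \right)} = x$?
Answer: $\frac{177684}{5} \approx 35537.0$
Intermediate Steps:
$B{\left(M \right)} = 2 + \frac{M}{5}$ ($B{\left(M \right)} = \left(-4\right) \left(- \frac{1}{2}\right) + M \frac{1}{5} = 2 + \frac{M}{5}$)
$a{\left(B{\left(-11 \right)} \right)} + 35537 = \left(2 + \frac{1}{5} \left(-11\right)\right) + 35537 = \left(2 - \frac{11}{5}\right) + 35537 = - \frac{1}{5} + 35537 = \frac{177684}{5}$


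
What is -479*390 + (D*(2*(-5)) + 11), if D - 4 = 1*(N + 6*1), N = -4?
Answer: -186859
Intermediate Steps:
D = 6 (D = 4 + 1*(-4 + 6*1) = 4 + 1*(-4 + 6) = 4 + 1*2 = 4 + 2 = 6)
-479*390 + (D*(2*(-5)) + 11) = -479*390 + (6*(2*(-5)) + 11) = -186810 + (6*(-10) + 11) = -186810 + (-60 + 11) = -186810 - 49 = -186859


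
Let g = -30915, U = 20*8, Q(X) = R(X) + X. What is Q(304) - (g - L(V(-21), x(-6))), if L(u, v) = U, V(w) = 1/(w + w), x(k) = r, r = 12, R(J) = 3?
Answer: 31382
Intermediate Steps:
Q(X) = 3 + X
x(k) = 12
V(w) = 1/(2*w)
U = 160
L(u, v) = 160
Q(304) - (g - L(V(-21), x(-6))) = (3 + 304) - (-30915 - 1*160) = 307 - (-30915 - 160) = 307 - 1*(-31075) = 307 + 31075 = 31382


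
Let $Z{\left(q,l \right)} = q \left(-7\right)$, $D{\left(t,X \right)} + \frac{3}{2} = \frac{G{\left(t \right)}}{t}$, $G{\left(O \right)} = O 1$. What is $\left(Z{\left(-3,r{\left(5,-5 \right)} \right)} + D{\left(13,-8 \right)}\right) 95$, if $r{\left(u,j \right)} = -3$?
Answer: $\frac{3895}{2} \approx 1947.5$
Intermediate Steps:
$G{\left(O \right)} = O$
$D{\left(t,X \right)} = - \frac{1}{2}$ ($D{\left(t,X \right)} = - \frac{3}{2} + \frac{t}{t} = - \frac{3}{2} + 1 = - \frac{1}{2}$)
$Z{\left(q,l \right)} = - 7 q$
$\left(Z{\left(-3,r{\left(5,-5 \right)} \right)} + D{\left(13,-8 \right)}\right) 95 = \left(\left(-7\right) \left(-3\right) - \frac{1}{2}\right) 95 = \left(21 - \frac{1}{2}\right) 95 = \frac{41}{2} \cdot 95 = \frac{3895}{2}$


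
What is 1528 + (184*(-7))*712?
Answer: -915528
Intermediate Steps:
1528 + (184*(-7))*712 = 1528 - 1288*712 = 1528 - 917056 = -915528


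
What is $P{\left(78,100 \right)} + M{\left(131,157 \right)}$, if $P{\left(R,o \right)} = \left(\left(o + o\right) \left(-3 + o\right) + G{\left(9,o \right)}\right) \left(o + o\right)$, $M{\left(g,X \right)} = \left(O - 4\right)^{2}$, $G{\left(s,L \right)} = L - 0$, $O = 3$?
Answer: $3900001$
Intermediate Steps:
$G{\left(s,L \right)} = L$ ($G{\left(s,L \right)} = L + 0 = L$)
$M{\left(g,X \right)} = 1$ ($M{\left(g,X \right)} = \left(3 - 4\right)^{2} = \left(-1\right)^{2} = 1$)
$P{\left(R,o \right)} = 2 o \left(o + 2 o \left(-3 + o\right)\right)$ ($P{\left(R,o \right)} = \left(\left(o + o\right) \left(-3 + o\right) + o\right) \left(o + o\right) = \left(2 o \left(-3 + o\right) + o\right) 2 o = \left(o + 2 o \left(-3 + o\right)\right) 2 o = 2 o \left(o + 2 o \left(-3 + o\right)\right)$)
$P{\left(78,100 \right)} + M{\left(131,157 \right)} = 100^{2} \left(-10 + 4 \cdot 100\right) + 1 = 10000 \left(-10 + 400\right) + 1 = 10000 \cdot 390 + 1 = 3900000 + 1 = 3900001$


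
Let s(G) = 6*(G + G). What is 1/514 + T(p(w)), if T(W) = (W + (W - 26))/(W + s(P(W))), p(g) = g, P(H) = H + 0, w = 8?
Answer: -1259/13364 ≈ -0.094208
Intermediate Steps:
P(H) = H
s(G) = 12*G (s(G) = 6*(2*G) = 12*G)
T(W) = (-26 + 2*W)/(13*W) (T(W) = (W + (W - 26))/(W + 12*W) = (W + (-26 + W))/((13*W)) = (-26 + 2*W)*(1/(13*W)) = (-26 + 2*W)/(13*W))
1/514 + T(p(w)) = 1/514 + (2/13 - 2/8) = 1/514 + (2/13 - 2*⅛) = 1/514 + (2/13 - ¼) = 1/514 - 5/52 = -1259/13364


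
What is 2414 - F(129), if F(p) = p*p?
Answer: -14227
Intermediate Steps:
F(p) = p**2
2414 - F(129) = 2414 - 1*129**2 = 2414 - 1*16641 = 2414 - 16641 = -14227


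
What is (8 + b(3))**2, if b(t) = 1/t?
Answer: 625/9 ≈ 69.444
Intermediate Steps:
(8 + b(3))**2 = (8 + 1/3)**2 = (25/3)**2 = 625/9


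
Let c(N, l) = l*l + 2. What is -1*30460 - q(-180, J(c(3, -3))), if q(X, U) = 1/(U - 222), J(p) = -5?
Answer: -6914419/227 ≈ -30460.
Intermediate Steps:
c(N, l) = 2 + l² (c(N, l) = l² + 2 = 2 + l²)
q(X, U) = 1/(-222 + U)
-1*30460 - q(-180, J(c(3, -3))) = -1*30460 - 1/(-222 - 5) = -30460 - 1/(-227) = -30460 - 1*(-1/227) = -30460 + 1/227 = -6914419/227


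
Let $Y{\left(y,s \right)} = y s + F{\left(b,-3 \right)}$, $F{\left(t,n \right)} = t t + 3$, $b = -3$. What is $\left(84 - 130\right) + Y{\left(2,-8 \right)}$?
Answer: $-50$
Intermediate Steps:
$F{\left(t,n \right)} = 3 + t^{2}$ ($F{\left(t,n \right)} = t^{2} + 3 = 3 + t^{2}$)
$Y{\left(y,s \right)} = 12 + s y$ ($Y{\left(y,s \right)} = y s + \left(3 + \left(-3\right)^{2}\right) = s y + \left(3 + 9\right) = s y + 12 = 12 + s y$)
$\left(84 - 130\right) + Y{\left(2,-8 \right)} = \left(84 - 130\right) + \left(12 - 16\right) = -46 + \left(12 - 16\right) = -46 - 4 = -50$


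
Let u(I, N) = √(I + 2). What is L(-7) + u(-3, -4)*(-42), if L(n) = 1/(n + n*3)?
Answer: -1/28 - 42*I ≈ -0.035714 - 42.0*I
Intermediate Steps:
L(n) = 1/(4*n) (L(n) = 1/(n + 3*n) = 1/(4*n))
u(I, N) = √(2 + I)
L(-7) + u(-3, -4)*(-42) = (¼)/(-7) + √(2 - 3)*(-42) = (¼)*(-⅐) + √(-1)*(-42) = -1/28 + I*(-42) = -1/28 - 42*I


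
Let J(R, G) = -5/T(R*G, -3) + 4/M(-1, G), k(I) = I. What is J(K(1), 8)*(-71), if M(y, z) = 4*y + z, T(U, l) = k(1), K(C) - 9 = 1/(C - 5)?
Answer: 284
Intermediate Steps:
K(C) = 9 + 1/(-5 + C) (K(C) = 9 + 1/(C - 5) = 9 + 1/(-5 + C))
T(U, l) = 1
M(y, z) = z + 4*y
J(R, G) = -5 + 4/(-4 + G) (J(R, G) = -5/1 + 4/(G + 4*(-1)) = -5*1 + 4/(G - 4) = -5 + 4/(-4 + G))
J(K(1), 8)*(-71) = ((24 - 5*8)/(-4 + 8))*(-71) = ((24 - 40)/4)*(-71) = ((¼)*(-16))*(-71) = -4*(-71) = 284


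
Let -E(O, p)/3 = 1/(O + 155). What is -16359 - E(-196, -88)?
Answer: -670722/41 ≈ -16359.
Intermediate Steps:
E(O, p) = -3/(155 + O) (E(O, p) = -3/(O + 155) = -3/(155 + O))
-16359 - E(-196, -88) = -16359 - (-3)/(155 - 196) = -16359 - (-3)/(-41) = -16359 - (-3)*(-1)/41 = -16359 - 1*3/41 = -16359 - 3/41 = -670722/41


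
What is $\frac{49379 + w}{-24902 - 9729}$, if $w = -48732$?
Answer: $- \frac{647}{34631} \approx -0.018683$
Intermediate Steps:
$\frac{49379 + w}{-24902 - 9729} = \frac{49379 - 48732}{-24902 - 9729} = \frac{647}{-34631} = 647 \left(- \frac{1}{34631}\right) = - \frac{647}{34631}$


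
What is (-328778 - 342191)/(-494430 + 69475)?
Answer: 670969/424955 ≈ 1.5789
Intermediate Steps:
(-328778 - 342191)/(-494430 + 69475) = -670969/(-424955) = -670969*(-1/424955) = 670969/424955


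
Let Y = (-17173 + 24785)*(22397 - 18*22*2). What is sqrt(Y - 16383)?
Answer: sqrt(164440877) ≈ 12823.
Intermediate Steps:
Y = 164457260 (Y = 7612*(22397 - 396*2) = 7612*(22397 - 792) = 7612*21605 = 164457260)
sqrt(Y - 16383) = sqrt(164457260 - 16383) = sqrt(164440877)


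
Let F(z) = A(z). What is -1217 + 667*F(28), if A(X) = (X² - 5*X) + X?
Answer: 447007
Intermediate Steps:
A(X) = X² - 4*X
F(z) = z*(-4 + z)
-1217 + 667*F(28) = -1217 + 667*(28*(-4 + 28)) = -1217 + 667*(28*24) = -1217 + 667*672 = -1217 + 448224 = 447007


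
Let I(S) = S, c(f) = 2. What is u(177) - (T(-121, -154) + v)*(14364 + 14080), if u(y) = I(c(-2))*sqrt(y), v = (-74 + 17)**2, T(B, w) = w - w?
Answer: -92414556 + 2*sqrt(177) ≈ -9.2414e+7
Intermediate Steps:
T(B, w) = 0
v = 3249 (v = (-57)**2 = 3249)
u(y) = 2*sqrt(y)
u(177) - (T(-121, -154) + v)*(14364 + 14080) = 2*sqrt(177) - (0 + 3249)*(14364 + 14080) = 2*sqrt(177) - 3249*28444 = 2*sqrt(177) - 1*92414556 = 2*sqrt(177) - 92414556 = -92414556 + 2*sqrt(177)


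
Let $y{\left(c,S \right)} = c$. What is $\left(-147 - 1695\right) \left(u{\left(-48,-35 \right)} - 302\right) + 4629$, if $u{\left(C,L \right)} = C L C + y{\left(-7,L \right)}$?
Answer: $149112687$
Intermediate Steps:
$u{\left(C,L \right)} = -7 + L C^{2}$ ($u{\left(C,L \right)} = C L C - 7 = L C^{2} - 7 = -7 + L C^{2}$)
$\left(-147 - 1695\right) \left(u{\left(-48,-35 \right)} - 302\right) + 4629 = \left(-147 - 1695\right) \left(\left(-7 - 35 \left(-48\right)^{2}\right) - 302\right) + 4629 = - 1842 \left(\left(-7 - 80640\right) - 302\right) + 4629 = - 1842 \left(-80647 - 302\right) + 4629 = \left(-1842\right) \left(-80949\right) + 4629 = 149108058 + 4629 = 149112687$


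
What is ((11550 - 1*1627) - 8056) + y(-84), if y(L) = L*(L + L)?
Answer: 15979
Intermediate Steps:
y(L) = 2*L**2 (y(L) = L*(2*L) = 2*L**2)
((11550 - 1*1627) - 8056) + y(-84) = ((11550 - 1*1627) - 8056) + 2*(-84)**2 = ((11550 - 1627) - 8056) + 2*7056 = (9923 - 8056) + 14112 = 1867 + 14112 = 15979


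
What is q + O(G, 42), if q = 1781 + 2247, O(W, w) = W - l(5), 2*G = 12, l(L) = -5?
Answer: 4039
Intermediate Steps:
G = 6 (G = (1/2)*12 = 6)
O(W, w) = 5 + W (O(W, w) = W - 1*(-5) = W + 5 = 5 + W)
q = 4028
q + O(G, 42) = 4028 + (5 + 6) = 4028 + 11 = 4039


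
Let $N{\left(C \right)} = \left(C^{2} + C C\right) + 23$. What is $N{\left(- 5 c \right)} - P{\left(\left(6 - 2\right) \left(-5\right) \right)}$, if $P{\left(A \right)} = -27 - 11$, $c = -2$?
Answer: $261$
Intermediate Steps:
$P{\left(A \right)} = -38$
$N{\left(C \right)} = 23 + 2 C^{2}$ ($N{\left(C \right)} = \left(C^{2} + C^{2}\right) + 23 = 2 C^{2} + 23 = 23 + 2 C^{2}$)
$N{\left(- 5 c \right)} - P{\left(\left(6 - 2\right) \left(-5\right) \right)} = \left(23 + 2 \left(\left(-5\right) \left(-2\right)\right)^{2}\right) - -38 = \left(23 + 2 \cdot 10^{2}\right) + 38 = \left(23 + 2 \cdot 100\right) + 38 = \left(23 + 200\right) + 38 = 223 + 38 = 261$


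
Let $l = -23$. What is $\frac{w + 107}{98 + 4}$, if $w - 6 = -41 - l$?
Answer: $\frac{95}{102} \approx 0.93137$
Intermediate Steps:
$w = -12$ ($w = 6 - 18 = -12$)
$\frac{w + 107}{98 + 4} = \frac{-12 + 107}{98 + 4} = \frac{1}{102} \cdot 95 = \frac{95}{102}$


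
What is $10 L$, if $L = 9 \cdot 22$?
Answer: $1980$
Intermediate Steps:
$L = 198$
$10 L = 10 \cdot 198 = 1980$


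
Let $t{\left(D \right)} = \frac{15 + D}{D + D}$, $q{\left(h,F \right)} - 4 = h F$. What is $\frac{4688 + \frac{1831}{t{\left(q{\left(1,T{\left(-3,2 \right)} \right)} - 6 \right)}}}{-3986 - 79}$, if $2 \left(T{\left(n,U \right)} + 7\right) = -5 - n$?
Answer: $\frac{2636}{4065} \approx 0.64846$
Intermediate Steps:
$T{\left(n,U \right)} = - \frac{19}{2} - \frac{n}{2}$ ($T{\left(n,U \right)} = -7 + \frac{-5 - n}{2} = -7 - \left(\frac{5}{2} + \frac{n}{2}\right) = - \frac{19}{2} - \frac{n}{2}$)
$q{\left(h,F \right)} = 4 + F h$ ($q{\left(h,F \right)} = 4 + h F = 4 + F h$)
$t{\left(D \right)} = \frac{15 + D}{2 D}$
$\frac{4688 + \frac{1831}{t{\left(q{\left(1,T{\left(-3,2 \right)} \right)} - 6 \right)}}}{-3986 - 79} = \frac{4688 + \frac{1831}{\frac{1}{2} \frac{1}{\left(4 + \left(- \frac{19}{2} - - \frac{3}{2}\right) 1\right) - 6} \left(15 + \left(\left(4 + \left(- \frac{19}{2} - - \frac{3}{2}\right) 1\right) - 6\right)\right)}}{-3986 - 79} = \frac{4688 + \frac{1831}{\frac{1}{2} \frac{1}{\left(4 + \left(- \frac{19}{2} + \frac{3}{2}\right) 1\right) - 6} \left(15 - \left(2 - \left(- \frac{19}{2} + \frac{3}{2}\right) 1\right)\right)}}{-4065} = \left(4688 + \frac{1831}{\frac{1}{2} \frac{1}{\left(4 - 8\right) - 6} \left(15 + \left(\left(4 - 8\right) - 6\right)\right)}\right) \left(- \frac{1}{4065}\right) = \left(4688 + \frac{1831}{\frac{1}{2} \frac{1}{-4 - 6} \left(15 - 10\right)}\right) \left(- \frac{1}{4065}\right) = \left(4688 + \frac{1831}{\frac{1}{2} \frac{1}{-10} \left(15 - 10\right)}\right) \left(- \frac{1}{4065}\right) = \left(4688 + \frac{1831}{\frac{1}{2} \left(- \frac{1}{10}\right) 5}\right) \left(- \frac{1}{4065}\right) = \left(4688 + \frac{1831}{- \frac{1}{4}}\right) \left(- \frac{1}{4065}\right) = \left(4688 + 1831 \left(-4\right)\right) \left(- \frac{1}{4065}\right) = \left(4688 - 7324\right) \left(- \frac{1}{4065}\right) = \left(-2636\right) \left(- \frac{1}{4065}\right) = \frac{2636}{4065}$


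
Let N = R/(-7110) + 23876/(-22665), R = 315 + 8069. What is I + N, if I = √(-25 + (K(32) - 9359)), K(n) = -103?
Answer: -11992724/5371605 + I*√9487 ≈ -2.2326 + 97.401*I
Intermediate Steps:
R = 8384
N = -11992724/5371605 (N = 8384/(-7110) + 23876/(-22665) = 8384*(-1/7110) + 23876*(-1/22665) = -4192/3555 - 23876/22665 = -11992724/5371605 ≈ -2.2326)
I = I*√9487 (I = √(-25 + (-103 - 9359)) = √(-25 - 9462) = √(-9487) = I*√9487 ≈ 97.401*I)
I + N = I*√9487 - 11992724/5371605 = -11992724/5371605 + I*√9487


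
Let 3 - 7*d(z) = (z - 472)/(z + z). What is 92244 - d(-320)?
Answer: 51656499/560 ≈ 92244.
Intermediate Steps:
d(z) = 3/7 - (-472 + z)/(14*z) (d(z) = 3/7 - (z - 472)/(7*(z + z)) = 3/7 - (-472 + z)/(7*(2*z)) = 3/7 - (-472 + z)*1/(2*z)/7 = 3/7 - (-472 + z)/(14*z))
92244 - d(-320) = 92244 - (472 + 5*(-320))/(14*(-320)) = 92244 - (-1)*(472 - 1600)/(14*320) = 92244 - (-1)*(-1128)/(14*320) = 92244 - 1*141/560 = 92244 - 141/560 = 51656499/560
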